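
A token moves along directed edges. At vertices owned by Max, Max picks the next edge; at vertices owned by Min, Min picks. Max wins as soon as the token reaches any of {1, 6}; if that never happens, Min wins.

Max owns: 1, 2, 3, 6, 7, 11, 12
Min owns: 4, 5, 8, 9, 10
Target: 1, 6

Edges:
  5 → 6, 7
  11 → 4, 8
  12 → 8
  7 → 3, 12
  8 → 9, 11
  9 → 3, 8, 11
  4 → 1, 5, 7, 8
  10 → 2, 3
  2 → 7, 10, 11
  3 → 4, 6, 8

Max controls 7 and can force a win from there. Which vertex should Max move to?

3

A0 = {1, 6}
A1: add {3} — 3 (Max) has 3→6.
A2: add {7} — 7 (Max) has 7→3.
A3: add {2, 5} — 2 (Max) has 2→7; 5 (Min): all of {6, 7} already in.
A4: add {10} — 10 (Min): all of {2, 3} already in.
A5 = A4; e.g. 4 (Min) can still go to 8. Fixed point.
From 7, successor 3 is in the attractor (rank 1); the other successor 12 is not.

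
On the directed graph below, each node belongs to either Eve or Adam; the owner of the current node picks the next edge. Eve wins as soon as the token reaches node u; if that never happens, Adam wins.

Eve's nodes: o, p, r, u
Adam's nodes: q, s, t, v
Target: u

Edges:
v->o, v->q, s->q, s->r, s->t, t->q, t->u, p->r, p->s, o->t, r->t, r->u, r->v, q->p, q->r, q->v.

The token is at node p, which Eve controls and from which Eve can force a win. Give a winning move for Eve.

r

A0 = {u}
A1: add {r} — r (Eve) has r→u.
A2: add {p} — p (Eve) has p→r.
A3 = A2; e.g. o (Eve) has no edge into A2. Fixed point.
From p, successor r is in the attractor (rank 1); the other successor s is not.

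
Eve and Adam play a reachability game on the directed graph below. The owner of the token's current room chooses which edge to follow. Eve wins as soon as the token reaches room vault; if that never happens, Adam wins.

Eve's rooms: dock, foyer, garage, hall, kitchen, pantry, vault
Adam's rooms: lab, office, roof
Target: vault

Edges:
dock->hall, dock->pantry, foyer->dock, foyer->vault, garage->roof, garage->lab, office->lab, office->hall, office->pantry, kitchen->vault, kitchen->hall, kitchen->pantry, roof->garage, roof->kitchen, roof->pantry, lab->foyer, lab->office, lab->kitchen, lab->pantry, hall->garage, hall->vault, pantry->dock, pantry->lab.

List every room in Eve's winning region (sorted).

dock, foyer, hall, kitchen, pantry, vault

A0 = {vault}
A1: add {foyer, hall, kitchen} — foyer (Eve) has foyer→vault; kitchen (Eve) has kitchen→vault; hall (Eve) has hall→vault.
A2: add {dock} — dock (Eve) has dock→hall.
A3: add {pantry} — pantry (Eve) has pantry→dock.
A4 = A3; e.g. garage (Eve) has no edge into A3. Fixed point.
Eve's winning region = {dock, foyer, hall, kitchen, pantry, vault}.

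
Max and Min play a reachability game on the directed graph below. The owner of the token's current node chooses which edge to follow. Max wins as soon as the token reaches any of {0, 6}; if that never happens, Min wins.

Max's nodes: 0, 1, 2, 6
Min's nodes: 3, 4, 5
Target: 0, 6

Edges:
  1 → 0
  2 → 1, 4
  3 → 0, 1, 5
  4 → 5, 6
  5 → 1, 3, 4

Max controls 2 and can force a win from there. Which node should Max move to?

A0 = {0, 6}
A1: add {1} — 1 (Max) has 1→0.
A2: add {2} — 2 (Max) has 2→1.
A3 = A2; e.g. 3 (Min) can still go to 5. Fixed point.
From 2, successor 1 is in the attractor (rank 1); the other successor 4 is not.

1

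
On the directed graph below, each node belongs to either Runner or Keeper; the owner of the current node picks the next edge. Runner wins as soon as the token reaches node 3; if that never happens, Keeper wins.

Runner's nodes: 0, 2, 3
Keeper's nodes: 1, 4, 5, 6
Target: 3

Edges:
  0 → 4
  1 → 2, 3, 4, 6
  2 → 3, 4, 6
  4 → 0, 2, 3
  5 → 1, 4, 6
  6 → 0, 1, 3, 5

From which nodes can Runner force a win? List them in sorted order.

A0 = {3}
A1: add {2} — 2 (Runner) has 2→3.
A2 = A1; e.g. 0 (Runner) has no edge into A1. Fixed point.
Runner's winning region = {2, 3}.

2, 3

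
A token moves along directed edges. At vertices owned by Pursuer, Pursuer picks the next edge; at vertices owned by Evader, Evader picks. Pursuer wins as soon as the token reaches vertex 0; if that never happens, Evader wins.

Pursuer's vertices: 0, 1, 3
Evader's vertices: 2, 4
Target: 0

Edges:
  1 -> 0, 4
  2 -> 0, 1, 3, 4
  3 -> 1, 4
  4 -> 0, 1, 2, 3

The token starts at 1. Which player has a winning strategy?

Pursuer

A0 = {0}
A1: add {1} — 1 (Pursuer) has 1→0.
1 ∈ A1, so Pursuer can force the target.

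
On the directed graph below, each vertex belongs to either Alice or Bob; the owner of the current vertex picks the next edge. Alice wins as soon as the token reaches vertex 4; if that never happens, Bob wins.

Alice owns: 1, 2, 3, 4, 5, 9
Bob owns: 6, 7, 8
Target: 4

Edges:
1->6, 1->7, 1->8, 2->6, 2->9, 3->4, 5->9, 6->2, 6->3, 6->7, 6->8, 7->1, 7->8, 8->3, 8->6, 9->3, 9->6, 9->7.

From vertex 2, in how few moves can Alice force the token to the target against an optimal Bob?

3

A0 = {4}
A1: add {3} — 3 (Alice) has 3→4.
A2: add {9} — 9 (Alice) has 9→3.
A3: add {2, 5} — 2 (Alice) has 2→9; 5 (Alice) has 5→9.
A4 = A3; e.g. 1 (Alice) has no edge into A3. Fixed point.
2 enters the attractor at level 3, so Alice can force the target in 3 moves from there.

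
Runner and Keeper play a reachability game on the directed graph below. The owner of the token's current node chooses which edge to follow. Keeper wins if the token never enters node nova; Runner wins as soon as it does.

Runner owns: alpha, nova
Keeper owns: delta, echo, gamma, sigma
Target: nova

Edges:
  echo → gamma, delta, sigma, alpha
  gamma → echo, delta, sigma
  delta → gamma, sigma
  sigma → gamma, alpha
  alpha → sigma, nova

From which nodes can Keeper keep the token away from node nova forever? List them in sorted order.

delta, echo, gamma, sigma

A0 = {nova}
A1: add {alpha} — alpha (Runner) has alpha→nova.
A2 = A1; e.g. echo (Keeper) can still go to gamma. Fixed point.
Runner's attractor = {alpha, nova}; Keeper avoids the target exactly from the complement.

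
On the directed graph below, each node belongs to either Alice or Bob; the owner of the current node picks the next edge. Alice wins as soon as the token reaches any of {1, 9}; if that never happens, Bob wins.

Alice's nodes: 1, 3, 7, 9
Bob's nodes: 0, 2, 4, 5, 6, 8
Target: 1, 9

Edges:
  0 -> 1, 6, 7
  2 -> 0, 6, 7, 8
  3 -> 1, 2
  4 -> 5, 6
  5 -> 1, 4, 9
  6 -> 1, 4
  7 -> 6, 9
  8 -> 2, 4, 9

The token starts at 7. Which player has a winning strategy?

A0 = {1, 9}
A1: add {3, 7} — 3 (Alice) has 3→1; 7 (Alice) has 7→9.
A2 = A1; e.g. 0 (Bob) can still go to 6. Fixed point.
7 ∈ A1, so Alice can force the target.

Alice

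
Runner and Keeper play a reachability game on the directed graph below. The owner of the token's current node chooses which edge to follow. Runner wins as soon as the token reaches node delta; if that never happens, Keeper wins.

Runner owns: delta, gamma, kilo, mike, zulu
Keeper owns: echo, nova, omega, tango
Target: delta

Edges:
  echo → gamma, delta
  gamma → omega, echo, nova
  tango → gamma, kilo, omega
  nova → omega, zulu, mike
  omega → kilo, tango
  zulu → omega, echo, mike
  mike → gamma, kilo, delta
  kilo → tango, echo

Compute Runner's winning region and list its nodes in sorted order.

A0 = {delta}
A1: add {mike} — mike (Runner) has mike→delta.
A2: add {zulu} — zulu (Runner) has zulu→mike.
A3 = A2; e.g. gamma (Runner) has no edge into A2. Fixed point.
Runner's winning region = {delta, mike, zulu}.

delta, mike, zulu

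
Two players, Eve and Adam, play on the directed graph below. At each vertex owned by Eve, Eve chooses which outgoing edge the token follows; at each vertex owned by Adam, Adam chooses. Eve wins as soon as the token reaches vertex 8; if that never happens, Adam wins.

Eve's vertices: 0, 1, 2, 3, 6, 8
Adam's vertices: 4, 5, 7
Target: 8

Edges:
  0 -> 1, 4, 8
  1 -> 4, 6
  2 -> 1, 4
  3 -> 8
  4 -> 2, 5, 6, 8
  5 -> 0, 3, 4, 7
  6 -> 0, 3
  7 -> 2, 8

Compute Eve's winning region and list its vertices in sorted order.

0, 1, 2, 3, 6, 7, 8

A0 = {8}
A1: add {0, 3} — 0 (Eve) has 0→8; 3 (Eve) has 3→8.
A2: add {6} — 6 (Eve) has 6→0.
A3: add {1} — 1 (Eve) has 1→6.
A4: add {2} — 2 (Eve) has 2→1.
A5: add {7} — 7 (Adam): all of {2, 8} already in.
A6 = A5; e.g. 4 (Adam) can still go to 5. Fixed point.
Eve's winning region = {0, 1, 2, 3, 6, 7, 8}.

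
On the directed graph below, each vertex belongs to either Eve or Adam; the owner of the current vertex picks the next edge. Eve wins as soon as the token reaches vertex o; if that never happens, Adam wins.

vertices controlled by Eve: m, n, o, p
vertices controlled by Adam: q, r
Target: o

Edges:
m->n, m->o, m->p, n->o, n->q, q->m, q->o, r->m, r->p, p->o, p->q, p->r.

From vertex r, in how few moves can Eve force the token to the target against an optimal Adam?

A0 = {o}
A1: add {m, n, p} — m (Eve) has m→o; n (Eve) has n→o; p (Eve) has p→o.
A2: add {q, r} — q (Adam): all of {m, o} already in; r (Adam): all of {m, p} already in.
A2 = all vertices. Fixed point.
r enters the attractor at level 2, so Eve can force the target in 2 moves from there.

2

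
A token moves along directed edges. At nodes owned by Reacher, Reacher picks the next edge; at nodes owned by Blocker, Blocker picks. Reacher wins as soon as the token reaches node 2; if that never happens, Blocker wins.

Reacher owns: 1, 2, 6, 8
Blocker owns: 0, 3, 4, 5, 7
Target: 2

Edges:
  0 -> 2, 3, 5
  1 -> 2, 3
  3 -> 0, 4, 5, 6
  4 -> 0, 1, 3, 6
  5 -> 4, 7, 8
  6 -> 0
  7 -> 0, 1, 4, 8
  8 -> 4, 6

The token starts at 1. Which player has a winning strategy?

A0 = {2}
A1: add {1} — 1 (Reacher) has 1→2.
A2 = A1; e.g. 0 (Blocker) can still go to 3. Fixed point.
1 ∈ A1, so Reacher can force the target.

Reacher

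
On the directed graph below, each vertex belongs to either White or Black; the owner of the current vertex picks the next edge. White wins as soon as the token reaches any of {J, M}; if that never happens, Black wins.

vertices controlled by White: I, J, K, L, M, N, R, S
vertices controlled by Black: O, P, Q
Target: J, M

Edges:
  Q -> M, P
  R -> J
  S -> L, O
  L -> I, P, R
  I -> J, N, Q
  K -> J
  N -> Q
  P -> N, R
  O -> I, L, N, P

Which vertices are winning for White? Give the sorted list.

I, J, K, L, M, R, S

A0 = {J, M}
A1: add {I, K, R} — I (White) has I→J; K (White) has K→J; R (White) has R→J.
A2: add {L} — L (White) has L→I.
A3: add {S} — S (White) has S→L.
A4 = A3; e.g. N (White) has no edge into A3. Fixed point.
White's winning region = {I, J, K, L, M, R, S}.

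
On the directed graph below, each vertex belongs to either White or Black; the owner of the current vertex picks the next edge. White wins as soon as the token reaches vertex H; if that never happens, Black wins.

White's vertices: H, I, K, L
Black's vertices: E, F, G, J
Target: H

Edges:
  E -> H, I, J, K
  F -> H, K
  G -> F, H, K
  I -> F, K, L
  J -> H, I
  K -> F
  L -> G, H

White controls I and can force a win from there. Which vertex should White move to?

A0 = {H}
A1: add {L} — L (White) has L→H.
A2: add {I} — I (White) has I→L.
A3: add {J} — J (Black): all of {H, I} already in.
A4 = A3; e.g. E (Black) can still go to K. Fixed point.
From I, successor L is in the attractor (rank 1); the other successors F, K are not.

L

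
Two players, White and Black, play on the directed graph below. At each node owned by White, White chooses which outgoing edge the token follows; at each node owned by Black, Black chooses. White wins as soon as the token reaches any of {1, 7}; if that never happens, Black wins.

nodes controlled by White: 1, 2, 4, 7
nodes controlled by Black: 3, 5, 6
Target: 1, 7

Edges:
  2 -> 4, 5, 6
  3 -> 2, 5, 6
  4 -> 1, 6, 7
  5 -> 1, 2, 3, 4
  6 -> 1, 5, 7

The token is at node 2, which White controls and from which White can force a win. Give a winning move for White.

A0 = {1, 7}
A1: add {4} — 4 (White) has 4→1.
A2: add {2} — 2 (White) has 2→4.
A3 = A2; e.g. 3 (Black) can still go to 5. Fixed point.
From 2, successor 4 is in the attractor (rank 1); the other successors 5, 6 are not.

4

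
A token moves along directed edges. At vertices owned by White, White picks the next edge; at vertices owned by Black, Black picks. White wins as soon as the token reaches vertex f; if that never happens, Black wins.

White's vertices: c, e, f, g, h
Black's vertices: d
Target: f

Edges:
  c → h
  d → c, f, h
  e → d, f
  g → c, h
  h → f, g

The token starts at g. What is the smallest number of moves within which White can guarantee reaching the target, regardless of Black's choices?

2

A0 = {f}
A1: add {e, h} — e (White) has e→f; h (White) has h→f.
A2: add {c, g} — c (White) has c→h; g (White) has g→h.
g enters the attractor at level 2, so White can force the target in 2 moves from there.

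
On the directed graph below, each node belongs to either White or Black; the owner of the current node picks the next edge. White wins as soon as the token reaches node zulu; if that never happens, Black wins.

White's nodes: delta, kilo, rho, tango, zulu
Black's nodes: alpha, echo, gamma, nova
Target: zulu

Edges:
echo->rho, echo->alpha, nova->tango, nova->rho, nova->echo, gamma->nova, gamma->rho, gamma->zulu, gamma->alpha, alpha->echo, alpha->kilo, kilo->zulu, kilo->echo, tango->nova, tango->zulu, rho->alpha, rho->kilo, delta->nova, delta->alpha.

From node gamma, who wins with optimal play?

Black

A0 = {zulu}
A1: add {kilo, tango} — tango (White) has tango→zulu; kilo (White) has kilo→zulu.
A2: add {rho} — rho (White) has rho→kilo.
A3 = A2; e.g. nova (Black) can still go to echo. Fixed point.
gamma never enters the attractor, so Black can avoid the target forever.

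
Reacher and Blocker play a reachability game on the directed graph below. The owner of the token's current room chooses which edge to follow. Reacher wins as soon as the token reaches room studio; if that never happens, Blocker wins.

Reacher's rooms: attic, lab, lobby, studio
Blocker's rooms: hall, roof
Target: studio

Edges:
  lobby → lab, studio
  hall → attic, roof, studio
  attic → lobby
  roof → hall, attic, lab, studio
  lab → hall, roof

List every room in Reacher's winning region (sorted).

A0 = {studio}
A1: add {lobby} — lobby (Reacher) has lobby→studio.
A2: add {attic} — attic (Reacher) has attic→lobby.
A3 = A2; e.g. hall (Blocker) can still go to roof. Fixed point.
Reacher's winning region = {attic, lobby, studio}.

attic, lobby, studio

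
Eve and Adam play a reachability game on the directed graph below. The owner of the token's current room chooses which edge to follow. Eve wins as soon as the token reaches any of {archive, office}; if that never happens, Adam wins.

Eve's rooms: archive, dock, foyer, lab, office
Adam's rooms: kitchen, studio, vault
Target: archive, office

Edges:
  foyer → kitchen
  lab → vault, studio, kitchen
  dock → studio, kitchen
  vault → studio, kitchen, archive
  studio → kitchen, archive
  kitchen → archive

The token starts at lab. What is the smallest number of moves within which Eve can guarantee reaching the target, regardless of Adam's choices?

2

A0 = {archive, office}
A1: add {kitchen} — kitchen (Adam): all of {archive} already in.
A2: add {dock, foyer, lab, studio} — foyer (Eve) has foyer→kitchen; lab (Eve) has lab→kitchen; dock (Eve) has dock→kitchen; studio (Adam): all of {kitchen, archive} already in.
lab enters the attractor at level 2, so Eve can force the target in 2 moves from there.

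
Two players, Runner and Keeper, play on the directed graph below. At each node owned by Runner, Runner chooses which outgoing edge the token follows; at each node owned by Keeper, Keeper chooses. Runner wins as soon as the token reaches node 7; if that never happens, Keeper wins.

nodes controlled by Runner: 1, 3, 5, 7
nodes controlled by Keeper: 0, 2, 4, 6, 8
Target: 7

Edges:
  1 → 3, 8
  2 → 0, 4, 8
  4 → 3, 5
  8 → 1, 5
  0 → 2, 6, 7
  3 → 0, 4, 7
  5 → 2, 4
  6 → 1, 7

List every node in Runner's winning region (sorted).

A0 = {7}
A1: add {3} — 3 (Runner) has 3→7.
A2: add {1} — 1 (Runner) has 1→3.
A3: add {6} — 6 (Keeper): all of {1, 7} already in.
A4 = A3; e.g. 0 (Keeper) can still go to 2. Fixed point.
Runner's winning region = {1, 3, 6, 7}.

1, 3, 6, 7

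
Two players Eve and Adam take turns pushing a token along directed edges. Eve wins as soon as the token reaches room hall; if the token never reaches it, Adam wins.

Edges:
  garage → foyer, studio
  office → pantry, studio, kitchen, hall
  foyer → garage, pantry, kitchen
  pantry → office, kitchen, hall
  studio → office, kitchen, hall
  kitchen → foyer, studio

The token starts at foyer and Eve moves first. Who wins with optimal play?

Track states (vertex, player-to-move).
A0 = {(hall,Eve), (hall,Adam)}
A1: add {(office,Eve), (pantry,Eve), (studio,Eve)}.
A2 = A1; e.g. (garage,Eve) stays out. (foyer,Eve) never enters ⇒ Adam avoids the target.

Adam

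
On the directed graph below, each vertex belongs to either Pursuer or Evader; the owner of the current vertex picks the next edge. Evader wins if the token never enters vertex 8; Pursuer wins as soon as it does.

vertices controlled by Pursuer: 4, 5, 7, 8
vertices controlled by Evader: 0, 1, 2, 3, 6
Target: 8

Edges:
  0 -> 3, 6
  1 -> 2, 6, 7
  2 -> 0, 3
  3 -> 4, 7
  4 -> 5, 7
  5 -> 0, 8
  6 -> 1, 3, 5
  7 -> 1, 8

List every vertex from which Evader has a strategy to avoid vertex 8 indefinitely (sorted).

0, 1, 2, 6

A0 = {8}
A1: add {5, 7} — 5 (Pursuer) has 5→8; 7 (Pursuer) has 7→8.
A2: add {4} — 4 (Pursuer) has 4→5.
A3: add {3} — 3 (Evader): all of {4, 7} already in.
A4 = A3; e.g. 0 (Evader) can still go to 6. Fixed point.
Pursuer's attractor = {3, 4, 5, 7, 8}; Evader avoids the target exactly from the complement.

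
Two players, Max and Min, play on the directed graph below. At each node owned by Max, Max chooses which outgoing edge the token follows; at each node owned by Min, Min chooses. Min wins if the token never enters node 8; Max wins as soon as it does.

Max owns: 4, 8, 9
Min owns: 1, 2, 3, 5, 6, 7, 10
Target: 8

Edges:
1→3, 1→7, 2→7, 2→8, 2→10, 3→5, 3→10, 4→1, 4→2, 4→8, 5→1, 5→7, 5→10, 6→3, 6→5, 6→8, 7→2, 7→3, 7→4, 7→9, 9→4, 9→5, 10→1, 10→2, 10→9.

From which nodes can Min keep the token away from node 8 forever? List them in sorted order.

1, 2, 3, 5, 6, 7, 10

A0 = {8}
A1: add {4} — 4 (Max) has 4→8.
A2: add {9} — 9 (Max) has 9→4.
A3 = A2; e.g. 1 (Min) can still go to 3. Fixed point.
Max's attractor = {4, 8, 9}; Min avoids the target exactly from the complement.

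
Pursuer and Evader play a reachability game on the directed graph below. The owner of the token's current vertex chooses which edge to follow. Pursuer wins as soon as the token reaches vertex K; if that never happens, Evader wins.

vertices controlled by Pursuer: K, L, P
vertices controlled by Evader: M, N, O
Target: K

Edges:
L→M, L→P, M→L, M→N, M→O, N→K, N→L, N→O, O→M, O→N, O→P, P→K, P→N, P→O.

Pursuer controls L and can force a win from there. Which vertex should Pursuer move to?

P

A0 = {K}
A1: add {P} — P (Pursuer) has P→K.
A2: add {L} — L (Pursuer) has L→P.
A3 = A2; e.g. M (Evader) can still go to N. Fixed point.
From L, successor P is in the attractor (rank 1); the other successor M is not.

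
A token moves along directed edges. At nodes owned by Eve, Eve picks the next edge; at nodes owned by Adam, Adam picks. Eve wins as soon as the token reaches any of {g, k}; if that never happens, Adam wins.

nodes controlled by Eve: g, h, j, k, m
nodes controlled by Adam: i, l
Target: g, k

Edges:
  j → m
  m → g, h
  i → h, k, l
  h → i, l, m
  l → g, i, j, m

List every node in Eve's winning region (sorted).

A0 = {g, k}
A1: add {m} — m (Eve) has m→g.
A2: add {h, j} — h (Eve) has h→m; j (Eve) has j→m.
A3 = A2; e.g. i (Adam) can still go to l. Fixed point.
Eve's winning region = {g, h, j, k, m}.

g, h, j, k, m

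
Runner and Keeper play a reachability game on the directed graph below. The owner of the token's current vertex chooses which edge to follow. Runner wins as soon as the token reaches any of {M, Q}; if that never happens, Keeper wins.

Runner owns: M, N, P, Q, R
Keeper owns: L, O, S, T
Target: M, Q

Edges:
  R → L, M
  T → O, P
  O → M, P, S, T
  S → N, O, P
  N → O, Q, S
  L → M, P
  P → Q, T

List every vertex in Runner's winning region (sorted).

L, M, N, P, Q, R

A0 = {M, Q}
A1: add {N, P, R} — N (Runner) has N→Q; P (Runner) has P→Q; R (Runner) has R→M.
A2: add {L} — L (Keeper): all of {M, P} already in.
A3 = A2; e.g. O (Keeper) can still go to S. Fixed point.
Runner's winning region = {L, M, N, P, Q, R}.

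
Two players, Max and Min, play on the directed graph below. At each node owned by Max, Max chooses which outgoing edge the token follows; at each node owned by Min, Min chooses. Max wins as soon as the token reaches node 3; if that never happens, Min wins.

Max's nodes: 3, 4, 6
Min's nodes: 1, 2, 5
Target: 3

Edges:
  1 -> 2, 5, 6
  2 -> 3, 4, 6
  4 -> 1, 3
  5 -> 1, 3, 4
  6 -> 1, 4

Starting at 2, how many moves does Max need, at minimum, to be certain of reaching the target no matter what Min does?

A0 = {3}
A1: add {4} — 4 (Max) has 4→3.
A2: add {6} — 6 (Max) has 6→4.
A3: add {2} — 2 (Min): all of {3, 4, 6} already in.
A4 = A3; e.g. 1 (Min) can still go to 5. Fixed point.
2 enters the attractor at level 3, so Max can force the target in 3 moves from there.

3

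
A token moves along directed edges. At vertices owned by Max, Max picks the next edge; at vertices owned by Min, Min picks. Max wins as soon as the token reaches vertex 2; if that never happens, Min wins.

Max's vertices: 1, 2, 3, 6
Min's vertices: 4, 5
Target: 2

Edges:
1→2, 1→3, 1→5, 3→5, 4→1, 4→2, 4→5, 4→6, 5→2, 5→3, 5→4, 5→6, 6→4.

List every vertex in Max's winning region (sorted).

A0 = {2}
A1: add {1} — 1 (Max) has 1→2.
A2 = A1; e.g. 3 (Max) has no edge into A1. Fixed point.
Max's winning region = {1, 2}.

1, 2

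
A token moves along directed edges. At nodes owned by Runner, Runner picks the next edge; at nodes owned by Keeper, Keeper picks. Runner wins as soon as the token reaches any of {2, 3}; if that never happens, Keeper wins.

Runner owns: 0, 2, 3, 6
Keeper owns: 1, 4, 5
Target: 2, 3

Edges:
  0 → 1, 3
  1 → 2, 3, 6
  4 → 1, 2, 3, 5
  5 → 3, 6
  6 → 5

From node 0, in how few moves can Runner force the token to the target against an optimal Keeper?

A0 = {2, 3}
A1: add {0} — 0 (Runner) has 0→3.
A2 = A1; e.g. 1 (Keeper) can still go to 6. Fixed point.
0 enters the attractor at level 1, so Runner can force the target in 1 move from there.

1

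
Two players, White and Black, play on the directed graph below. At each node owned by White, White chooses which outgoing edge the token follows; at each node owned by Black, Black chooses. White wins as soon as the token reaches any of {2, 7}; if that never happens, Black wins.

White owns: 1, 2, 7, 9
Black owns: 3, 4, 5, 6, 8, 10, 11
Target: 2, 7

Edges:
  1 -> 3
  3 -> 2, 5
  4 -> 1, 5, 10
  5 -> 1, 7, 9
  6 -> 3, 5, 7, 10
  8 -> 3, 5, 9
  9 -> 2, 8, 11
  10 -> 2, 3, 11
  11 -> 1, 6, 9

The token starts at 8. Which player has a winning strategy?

A0 = {2, 7}
A1: add {9} — 9 (White) has 9→2.
A2 = A1; e.g. 1 (White) has no edge into A1. Fixed point.
8 never enters the attractor, so Black can avoid the target forever.

Black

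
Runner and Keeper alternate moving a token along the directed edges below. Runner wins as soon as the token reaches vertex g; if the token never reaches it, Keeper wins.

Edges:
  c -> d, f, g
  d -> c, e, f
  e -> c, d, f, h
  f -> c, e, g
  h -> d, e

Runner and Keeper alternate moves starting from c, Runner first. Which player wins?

Track states (vertex, player-to-move).
A0 = {(g,Runner), (g,Keeper)}
A1: add {(c,Runner), (f,Runner)}.
(c,Runner) ∈ A1 ⇒ Runner forces the target.

Runner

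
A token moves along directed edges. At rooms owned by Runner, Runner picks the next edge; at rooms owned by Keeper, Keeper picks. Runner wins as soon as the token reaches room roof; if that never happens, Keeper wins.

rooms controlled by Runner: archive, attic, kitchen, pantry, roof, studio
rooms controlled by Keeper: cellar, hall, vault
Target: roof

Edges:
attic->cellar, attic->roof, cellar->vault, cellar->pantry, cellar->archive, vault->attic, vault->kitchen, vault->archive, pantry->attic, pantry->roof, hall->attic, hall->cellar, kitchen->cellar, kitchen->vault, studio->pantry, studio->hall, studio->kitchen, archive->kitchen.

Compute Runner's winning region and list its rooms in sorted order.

attic, pantry, roof, studio

A0 = {roof}
A1: add {attic, pantry} — attic (Runner) has attic→roof; pantry (Runner) has pantry→roof.
A2: add {studio} — studio (Runner) has studio→pantry.
A3 = A2; e.g. cellar (Keeper) can still go to vault. Fixed point.
Runner's winning region = {attic, pantry, roof, studio}.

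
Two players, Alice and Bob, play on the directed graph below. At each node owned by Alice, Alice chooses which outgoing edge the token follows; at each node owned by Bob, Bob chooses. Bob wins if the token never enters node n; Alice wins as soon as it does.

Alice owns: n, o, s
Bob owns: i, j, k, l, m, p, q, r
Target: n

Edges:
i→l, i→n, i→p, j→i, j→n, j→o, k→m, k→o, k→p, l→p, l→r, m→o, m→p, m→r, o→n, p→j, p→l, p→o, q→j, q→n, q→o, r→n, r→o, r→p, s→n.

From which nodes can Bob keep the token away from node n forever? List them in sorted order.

i, j, k, l, m, p, q, r

A0 = {n}
A1: add {o, s} — o (Alice) has o→n; s (Alice) has s→n.
A2 = A1; e.g. i (Bob) can still go to l. Fixed point.
Alice's attractor = {n, o, s}; Bob avoids the target exactly from the complement.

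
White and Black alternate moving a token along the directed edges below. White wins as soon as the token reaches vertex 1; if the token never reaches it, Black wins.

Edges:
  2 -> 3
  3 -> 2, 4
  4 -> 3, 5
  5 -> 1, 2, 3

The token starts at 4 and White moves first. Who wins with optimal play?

Track states (vertex, player-to-move).
A0 = {(1,White), (1,Black)}
A1: add {(5,White)}.
A2 = A1; e.g. (2,White) stays out. (4,White) never enters ⇒ Black avoids the target.

Black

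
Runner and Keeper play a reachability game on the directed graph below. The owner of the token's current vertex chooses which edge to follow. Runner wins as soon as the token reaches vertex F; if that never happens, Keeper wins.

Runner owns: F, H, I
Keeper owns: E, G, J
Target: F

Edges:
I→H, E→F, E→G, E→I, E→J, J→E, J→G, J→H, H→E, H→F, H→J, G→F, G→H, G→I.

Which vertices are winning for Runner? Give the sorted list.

A0 = {F}
A1: add {H} — H (Runner) has H→F.
A2: add {I} — I (Runner) has I→H.
A3: add {G} — G (Keeper): all of {F, H, I} already in.
A4 = A3; e.g. E (Keeper) can still go to J. Fixed point.
Runner's winning region = {F, G, H, I}.

F, G, H, I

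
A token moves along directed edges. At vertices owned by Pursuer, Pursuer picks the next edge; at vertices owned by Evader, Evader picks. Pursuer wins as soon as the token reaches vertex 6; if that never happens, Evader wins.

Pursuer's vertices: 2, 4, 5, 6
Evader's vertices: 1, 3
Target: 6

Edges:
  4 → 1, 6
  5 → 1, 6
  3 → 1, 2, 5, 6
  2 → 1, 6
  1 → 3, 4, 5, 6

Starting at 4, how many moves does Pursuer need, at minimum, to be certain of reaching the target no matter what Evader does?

1

A0 = {6}
A1: add {2, 4, 5} — 2 (Pursuer) has 2→6; 4 (Pursuer) has 4→6; 5 (Pursuer) has 5→6.
A2 = A1; e.g. 1 (Evader) can still go to 3. Fixed point.
4 enters the attractor at level 1, so Pursuer can force the target in 1 move from there.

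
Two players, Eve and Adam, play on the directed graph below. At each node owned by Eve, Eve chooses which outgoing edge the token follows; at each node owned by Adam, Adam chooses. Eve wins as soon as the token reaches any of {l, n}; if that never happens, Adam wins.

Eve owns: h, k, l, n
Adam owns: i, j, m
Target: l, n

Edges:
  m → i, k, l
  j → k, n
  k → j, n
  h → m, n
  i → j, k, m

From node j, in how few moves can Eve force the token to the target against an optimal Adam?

A0 = {l, n}
A1: add {h, k} — h (Eve) has h→n; k (Eve) has k→n.
A2: add {j} — j (Adam): all of {k, n} already in.
A3 = A2; e.g. i (Adam) can still go to m. Fixed point.
j enters the attractor at level 2, so Eve can force the target in 2 moves from there.

2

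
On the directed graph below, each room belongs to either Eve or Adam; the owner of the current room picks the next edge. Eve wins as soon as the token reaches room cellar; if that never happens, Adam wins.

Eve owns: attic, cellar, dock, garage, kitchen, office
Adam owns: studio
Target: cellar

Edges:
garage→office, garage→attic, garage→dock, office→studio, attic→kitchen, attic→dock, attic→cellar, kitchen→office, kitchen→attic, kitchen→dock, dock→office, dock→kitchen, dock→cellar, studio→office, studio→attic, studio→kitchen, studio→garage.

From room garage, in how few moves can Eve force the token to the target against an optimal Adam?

2

A0 = {cellar}
A1: add {attic, dock} — attic (Eve) has attic→cellar; dock (Eve) has dock→cellar.
A2: add {garage, kitchen} — kitchen (Eve) has kitchen→attic; garage (Eve) has garage→attic.
A3 = A2; e.g. office (Eve) has no edge into A2. Fixed point.
garage enters the attractor at level 2, so Eve can force the target in 2 moves from there.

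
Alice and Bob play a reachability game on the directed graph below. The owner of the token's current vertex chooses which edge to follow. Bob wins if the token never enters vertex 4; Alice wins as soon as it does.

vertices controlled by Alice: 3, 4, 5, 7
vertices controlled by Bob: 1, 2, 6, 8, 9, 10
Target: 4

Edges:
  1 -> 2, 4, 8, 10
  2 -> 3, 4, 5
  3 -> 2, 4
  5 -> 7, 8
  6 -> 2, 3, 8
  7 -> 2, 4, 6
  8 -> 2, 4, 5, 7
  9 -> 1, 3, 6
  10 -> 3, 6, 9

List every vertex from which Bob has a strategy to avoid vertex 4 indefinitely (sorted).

A0 = {4}
A1: add {3, 7} — 3 (Alice) has 3→4; 7 (Alice) has 7→4.
A2: add {5} — 5 (Alice) has 5→7.
A3: add {2} — 2 (Bob): all of {3, 4, 5} already in.
A4: add {8} — 8 (Bob): all of {2, 4, 5, 7} already in.
A5: add {6} — 6 (Bob): all of {2, 3, 8} already in.
A6 = A5; e.g. 1 (Bob) can still go to 10. Fixed point.
Alice's attractor = {2, 3, 4, 5, 6, 7, 8}; Bob avoids the target exactly from the complement.

1, 9, 10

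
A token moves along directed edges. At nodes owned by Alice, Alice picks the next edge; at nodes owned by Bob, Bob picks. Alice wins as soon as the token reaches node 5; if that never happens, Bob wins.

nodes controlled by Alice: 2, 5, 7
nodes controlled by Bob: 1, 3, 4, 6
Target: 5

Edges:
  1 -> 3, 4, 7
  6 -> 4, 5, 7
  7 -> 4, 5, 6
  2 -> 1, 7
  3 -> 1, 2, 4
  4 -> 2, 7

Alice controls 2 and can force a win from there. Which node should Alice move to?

7

A0 = {5}
A1: add {7} — 7 (Alice) has 7→5.
A2: add {2} — 2 (Alice) has 2→7.
A3: add {4} — 4 (Bob): all of {2, 7} already in.
A4: add {6} — 6 (Bob): all of {4, 5, 7} already in.
A5 = A4; e.g. 1 (Bob) can still go to 3. Fixed point.
From 2, successor 7 is in the attractor (rank 1); the other successor 1 is not.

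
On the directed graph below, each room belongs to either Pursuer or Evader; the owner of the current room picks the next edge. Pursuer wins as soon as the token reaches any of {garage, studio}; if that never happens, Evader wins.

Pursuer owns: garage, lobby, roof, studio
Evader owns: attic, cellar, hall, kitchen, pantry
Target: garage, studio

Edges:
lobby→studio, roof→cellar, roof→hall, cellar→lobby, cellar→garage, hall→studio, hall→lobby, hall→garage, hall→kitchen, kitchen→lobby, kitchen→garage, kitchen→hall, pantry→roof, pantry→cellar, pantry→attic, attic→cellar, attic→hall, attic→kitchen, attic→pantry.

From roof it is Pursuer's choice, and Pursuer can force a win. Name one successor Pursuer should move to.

A0 = {garage, studio}
A1: add {lobby} — lobby (Pursuer) has lobby→studio.
A2: add {cellar} — cellar (Evader): all of {lobby, garage} already in.
A3: add {roof} — roof (Pursuer) has roof→cellar.
A4 = A3; e.g. hall (Evader) can still go to kitchen. Fixed point.
From roof, successor cellar is in the attractor (rank 2); the other successor hall is not.

cellar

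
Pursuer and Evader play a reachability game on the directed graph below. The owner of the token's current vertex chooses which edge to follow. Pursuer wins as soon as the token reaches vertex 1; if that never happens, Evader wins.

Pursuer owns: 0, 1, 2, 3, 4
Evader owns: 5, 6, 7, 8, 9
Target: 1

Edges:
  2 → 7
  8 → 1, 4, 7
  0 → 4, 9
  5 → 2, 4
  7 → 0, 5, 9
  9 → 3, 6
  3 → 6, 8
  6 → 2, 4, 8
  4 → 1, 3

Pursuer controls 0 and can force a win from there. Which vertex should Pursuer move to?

4

A0 = {1}
A1: add {4} — 4 (Pursuer) has 4→1.
A2: add {0} — 0 (Pursuer) has 0→4.
A3 = A2; e.g. 2 (Pursuer) has no edge into A2. Fixed point.
From 0, successor 4 is in the attractor (rank 1); the other successor 9 is not.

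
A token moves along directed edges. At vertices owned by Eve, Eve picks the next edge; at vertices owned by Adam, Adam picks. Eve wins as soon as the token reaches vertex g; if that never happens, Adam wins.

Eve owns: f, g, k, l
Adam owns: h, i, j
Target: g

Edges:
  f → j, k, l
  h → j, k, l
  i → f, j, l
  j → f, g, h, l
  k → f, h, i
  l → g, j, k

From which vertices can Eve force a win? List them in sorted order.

A0 = {g}
A1: add {l} — l (Eve) has l→g.
A2: add {f} — f (Eve) has f→l.
A3: add {k} — k (Eve) has k→f.
A4 = A3; e.g. h (Adam) can still go to j. Fixed point.
Eve's winning region = {f, g, k, l}.

f, g, k, l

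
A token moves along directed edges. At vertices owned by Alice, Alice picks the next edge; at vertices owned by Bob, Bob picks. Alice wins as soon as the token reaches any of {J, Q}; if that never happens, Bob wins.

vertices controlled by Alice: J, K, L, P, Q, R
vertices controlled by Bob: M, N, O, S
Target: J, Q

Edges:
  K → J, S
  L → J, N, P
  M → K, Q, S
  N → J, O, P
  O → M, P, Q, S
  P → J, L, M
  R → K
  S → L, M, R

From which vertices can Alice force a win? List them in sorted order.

J, K, L, P, Q, R

A0 = {J, Q}
A1: add {K, L, P} — K (Alice) has K→J; L (Alice) has L→J; P (Alice) has P→J.
A2: add {R} — R (Alice) has R→K.
A3 = A2; e.g. M (Bob) can still go to S. Fixed point.
Alice's winning region = {J, K, L, P, Q, R}.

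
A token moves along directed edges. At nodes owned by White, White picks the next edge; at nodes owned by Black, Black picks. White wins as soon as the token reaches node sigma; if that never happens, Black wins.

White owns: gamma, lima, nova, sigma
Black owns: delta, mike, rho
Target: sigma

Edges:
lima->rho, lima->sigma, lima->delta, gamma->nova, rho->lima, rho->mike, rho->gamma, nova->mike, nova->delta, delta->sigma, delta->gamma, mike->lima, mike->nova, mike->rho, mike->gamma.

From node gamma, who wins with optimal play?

Black

A0 = {sigma}
A1: add {lima} — lima (White) has lima→sigma.
A2 = A1; e.g. nova (White) has no edge into A1. Fixed point.
gamma never enters the attractor, so Black can avoid the target forever.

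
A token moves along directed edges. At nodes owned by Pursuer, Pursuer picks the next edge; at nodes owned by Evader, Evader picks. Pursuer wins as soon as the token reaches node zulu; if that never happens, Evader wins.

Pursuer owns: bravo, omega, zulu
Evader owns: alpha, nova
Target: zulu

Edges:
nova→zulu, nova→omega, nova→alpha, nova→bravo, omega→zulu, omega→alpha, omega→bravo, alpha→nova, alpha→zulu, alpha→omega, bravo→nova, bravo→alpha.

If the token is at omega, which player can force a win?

A0 = {zulu}
A1: add {omega} — omega (Pursuer) has omega→zulu.
A2 = A1; e.g. nova (Evader) can still go to alpha. Fixed point.
omega ∈ A1, so Pursuer can force the target.

Pursuer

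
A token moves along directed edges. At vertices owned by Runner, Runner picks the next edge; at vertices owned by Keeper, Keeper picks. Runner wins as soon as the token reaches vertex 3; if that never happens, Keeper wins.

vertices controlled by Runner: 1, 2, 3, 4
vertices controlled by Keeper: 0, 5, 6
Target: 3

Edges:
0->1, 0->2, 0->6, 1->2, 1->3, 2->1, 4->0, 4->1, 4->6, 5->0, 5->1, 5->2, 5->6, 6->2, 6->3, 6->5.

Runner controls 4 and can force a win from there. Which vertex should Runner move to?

A0 = {3}
A1: add {1} — 1 (Runner) has 1→3.
A2: add {2, 4} — 2 (Runner) has 2→1; 4 (Runner) has 4→1.
A3 = A2; e.g. 0 (Keeper) can still go to 6. Fixed point.
From 4, successor 1 is in the attractor (rank 1); the other successors 0, 6 are not.

1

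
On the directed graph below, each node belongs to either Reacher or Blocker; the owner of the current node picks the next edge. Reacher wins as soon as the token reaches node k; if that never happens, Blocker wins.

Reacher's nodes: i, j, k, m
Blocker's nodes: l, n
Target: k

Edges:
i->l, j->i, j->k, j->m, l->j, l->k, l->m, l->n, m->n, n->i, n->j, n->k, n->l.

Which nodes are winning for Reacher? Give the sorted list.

j, k

A0 = {k}
A1: add {j} — j (Reacher) has j→k.
A2 = A1; e.g. i (Reacher) has no edge into A1. Fixed point.
Reacher's winning region = {j, k}.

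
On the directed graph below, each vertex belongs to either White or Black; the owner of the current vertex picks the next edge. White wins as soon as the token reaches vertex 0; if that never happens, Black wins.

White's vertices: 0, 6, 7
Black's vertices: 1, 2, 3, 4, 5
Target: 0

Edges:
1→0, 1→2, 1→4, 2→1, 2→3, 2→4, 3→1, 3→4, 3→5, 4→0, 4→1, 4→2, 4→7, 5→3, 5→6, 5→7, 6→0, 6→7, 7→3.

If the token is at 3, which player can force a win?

Black

A0 = {0}
A1: add {6} — 6 (White) has 6→0.
A2 = A1; e.g. 1 (Black) can still go to 2. Fixed point.
3 never enters the attractor, so Black can avoid the target forever.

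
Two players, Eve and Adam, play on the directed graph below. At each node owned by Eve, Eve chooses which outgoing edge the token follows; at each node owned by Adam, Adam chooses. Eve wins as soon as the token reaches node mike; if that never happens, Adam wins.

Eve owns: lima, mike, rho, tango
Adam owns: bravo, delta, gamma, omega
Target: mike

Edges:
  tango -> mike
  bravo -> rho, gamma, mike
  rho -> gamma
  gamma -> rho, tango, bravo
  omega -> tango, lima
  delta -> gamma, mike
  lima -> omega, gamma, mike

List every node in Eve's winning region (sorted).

lima, mike, omega, tango

A0 = {mike}
A1: add {lima, tango} — tango (Eve) has tango→mike; lima (Eve) has lima→mike.
A2: add {omega} — omega (Adam): all of {tango, lima} already in.
A3 = A2; e.g. rho (Eve) has no edge into A2. Fixed point.
Eve's winning region = {lima, mike, omega, tango}.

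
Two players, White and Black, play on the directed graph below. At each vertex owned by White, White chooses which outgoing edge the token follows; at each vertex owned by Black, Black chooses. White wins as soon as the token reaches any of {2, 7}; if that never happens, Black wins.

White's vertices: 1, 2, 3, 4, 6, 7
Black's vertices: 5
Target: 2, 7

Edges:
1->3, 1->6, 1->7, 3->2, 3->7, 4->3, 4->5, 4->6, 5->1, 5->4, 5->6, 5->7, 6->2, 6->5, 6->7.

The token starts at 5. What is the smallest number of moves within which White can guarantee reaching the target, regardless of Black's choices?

3

A0 = {2, 7}
A1: add {1, 3, 6} — 1 (White) has 1→7; 3 (White) has 3→2; 6 (White) has 6→2.
A2: add {4} — 4 (White) has 4→3.
A3: add {5} — 5 (Black): all of {1, 4, 6, 7} already in.
A3 = all vertices. Fixed point.
5 enters the attractor at level 3, so White can force the target in 3 moves from there.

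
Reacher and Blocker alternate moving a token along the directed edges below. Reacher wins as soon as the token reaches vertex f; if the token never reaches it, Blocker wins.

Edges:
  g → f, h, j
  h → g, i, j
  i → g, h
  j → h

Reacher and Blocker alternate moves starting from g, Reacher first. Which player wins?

Track states (vertex, player-to-move).
A0 = {(f,Reacher), (f,Blocker)}
A1: add {(g,Reacher)}.
(g,Reacher) ∈ A1 ⇒ Reacher forces the target.

Reacher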